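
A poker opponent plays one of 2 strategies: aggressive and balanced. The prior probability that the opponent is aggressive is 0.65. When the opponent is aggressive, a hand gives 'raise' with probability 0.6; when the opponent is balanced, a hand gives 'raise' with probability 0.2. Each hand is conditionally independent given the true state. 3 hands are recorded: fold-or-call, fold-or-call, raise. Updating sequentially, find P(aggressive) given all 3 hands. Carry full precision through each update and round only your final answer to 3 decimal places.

0.582

Each posterior becomes the prior for the next update.
After 'fold-or-call': P(aggressive) = 0.4·0.6500 / (0.4·0.6500 + 0.8·0.3500) ≈ 0.4815
After 'fold-or-call': P(aggressive) = 0.4·0.4815 / (0.4·0.4815 + 0.8·0.5185) ≈ 0.3171
After 'raise': P(aggressive) = 0.6·0.3171 / (0.6·0.3171 + 0.2·0.6829) ≈ 0.5821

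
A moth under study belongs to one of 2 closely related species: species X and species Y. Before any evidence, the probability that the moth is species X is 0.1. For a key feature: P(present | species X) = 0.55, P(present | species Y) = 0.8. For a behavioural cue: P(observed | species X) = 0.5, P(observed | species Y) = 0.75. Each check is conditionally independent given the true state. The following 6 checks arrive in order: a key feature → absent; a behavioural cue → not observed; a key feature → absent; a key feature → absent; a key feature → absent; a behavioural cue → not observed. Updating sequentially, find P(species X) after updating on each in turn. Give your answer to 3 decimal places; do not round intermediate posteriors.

Apply Bayes' rule sequentially, carrying P(species X) forward.
After a key feature='absent': P(species X) = 0.45·0.1000 / (0.45·0.1000 + 0.2·0.9000) ≈ 0.2000
After a behavioural cue='not observed': P(species X) = 0.5·0.2000 / (0.5·0.2000 + 0.25·0.8000) ≈ 0.3333
After a key feature='absent': P(species X) = 0.45·0.3333 / (0.45·0.3333 + 0.2·0.6667) ≈ 0.5294
After a key feature='absent': P(species X) = 0.45·0.5294 / (0.45·0.5294 + 0.2·0.4706) ≈ 0.7168
After a key feature='absent': P(species X) = 0.45·0.7168 / (0.45·0.7168 + 0.2·0.2832) ≈ 0.8506
After a behavioural cue='not observed': P(species X) = 0.5·0.8506 / (0.5·0.8506 + 0.25·0.1494) ≈ 0.9193

0.919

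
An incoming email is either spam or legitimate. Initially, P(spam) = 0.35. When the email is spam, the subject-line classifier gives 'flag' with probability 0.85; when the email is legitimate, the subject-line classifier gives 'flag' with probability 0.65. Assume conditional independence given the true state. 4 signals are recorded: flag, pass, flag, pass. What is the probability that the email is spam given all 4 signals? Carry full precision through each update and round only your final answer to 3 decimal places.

0.145

Apply Bayes' rule sequentially, carrying P(spam) forward.
After 'flag': P(spam) = 0.85·0.3500 / (0.85·0.3500 + 0.65·0.6500) ≈ 0.4132
After 'pass': P(spam) = 0.15·0.4132 / (0.15·0.4132 + 0.35·0.5868) ≈ 0.2318
After 'flag': P(spam) = 0.85·0.2318 / (0.85·0.2318 + 0.65·0.7682) ≈ 0.2830
After 'pass': P(spam) = 0.15·0.2830 / (0.15·0.2830 + 0.35·0.7170) ≈ 0.1447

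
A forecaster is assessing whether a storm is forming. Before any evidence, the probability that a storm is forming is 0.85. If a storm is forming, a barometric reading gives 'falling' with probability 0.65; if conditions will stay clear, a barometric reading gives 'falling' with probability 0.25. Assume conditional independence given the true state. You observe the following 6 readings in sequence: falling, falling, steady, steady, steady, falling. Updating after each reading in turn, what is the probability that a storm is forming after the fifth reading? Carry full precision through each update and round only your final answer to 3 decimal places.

Each posterior becomes the prior for the next update.
After 'falling': P(storm) = 0.65·0.8500 / (0.65·0.8500 + 0.25·0.1500) ≈ 0.9364
After 'falling': P(storm) = 0.65·0.9364 / (0.65·0.9364 + 0.25·0.0636) ≈ 0.9746
After 'steady': P(storm) = 0.35·0.9746 / (0.35·0.9746 + 0.75·0.0254) ≈ 0.9470
After 'steady': P(storm) = 0.35·0.9470 / (0.35·0.9470 + 0.75·0.0530) ≈ 0.8930
After 'steady': P(storm) = 0.35·0.8930 / (0.35·0.8930 + 0.75·0.1070) ≈ 0.7956

0.796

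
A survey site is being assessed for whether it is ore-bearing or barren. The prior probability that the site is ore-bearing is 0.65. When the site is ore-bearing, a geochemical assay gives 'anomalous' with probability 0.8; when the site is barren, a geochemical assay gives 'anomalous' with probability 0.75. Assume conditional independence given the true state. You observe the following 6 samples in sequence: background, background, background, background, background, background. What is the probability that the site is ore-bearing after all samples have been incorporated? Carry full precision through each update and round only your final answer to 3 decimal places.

0.327

Apply Bayes' rule sequentially, carrying P(ore) forward.
After 'background': P(ore) = 0.2·0.6500 / (0.2·0.6500 + 0.25·0.3500) ≈ 0.5977
After 'background': P(ore) = 0.2·0.5977 / (0.2·0.5977 + 0.25·0.4023) ≈ 0.5431
After 'background': P(ore) = 0.2·0.5431 / (0.2·0.5431 + 0.25·0.4569) ≈ 0.4874
After 'background': P(ore) = 0.2·0.4874 / (0.2·0.4874 + 0.25·0.5126) ≈ 0.4320
After 'background': P(ore) = 0.2·0.4320 / (0.2·0.4320 + 0.25·0.5680) ≈ 0.3783
After 'background': P(ore) = 0.2·0.3783 / (0.2·0.3783 + 0.25·0.6217) ≈ 0.3274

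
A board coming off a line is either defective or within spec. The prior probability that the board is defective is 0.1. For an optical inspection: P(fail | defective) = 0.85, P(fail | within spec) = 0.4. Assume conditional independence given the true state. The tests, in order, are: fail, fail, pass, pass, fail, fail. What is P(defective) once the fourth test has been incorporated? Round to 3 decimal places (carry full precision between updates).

0.030

After 'fail': P(defective) = 0.85·0.1000 / (0.85·0.1000 + 0.4·0.9000) ≈ 0.1910
After 'fail': P(defective) = 0.85·0.1910 / (0.85·0.1910 + 0.4·0.8090) ≈ 0.3341
After 'pass': P(defective) = 0.15·0.3341 / (0.15·0.3341 + 0.6·0.6659) ≈ 0.1115
After 'pass': P(defective) = 0.15·0.1115 / (0.15·0.1115 + 0.6·0.8885) ≈ 0.0304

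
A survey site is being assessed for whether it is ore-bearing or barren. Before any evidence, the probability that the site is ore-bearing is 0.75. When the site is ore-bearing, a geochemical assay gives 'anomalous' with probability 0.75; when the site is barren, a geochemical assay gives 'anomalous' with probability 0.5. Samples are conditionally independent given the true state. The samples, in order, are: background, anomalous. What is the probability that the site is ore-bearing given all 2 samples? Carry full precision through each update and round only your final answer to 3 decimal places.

After 'background': P(ore) = 0.25·0.7500 / (0.25·0.7500 + 0.5·0.2500) ≈ 0.6000
After 'anomalous': P(ore) = 0.75·0.6000 / (0.75·0.6000 + 0.5·0.4000) ≈ 0.6923

0.692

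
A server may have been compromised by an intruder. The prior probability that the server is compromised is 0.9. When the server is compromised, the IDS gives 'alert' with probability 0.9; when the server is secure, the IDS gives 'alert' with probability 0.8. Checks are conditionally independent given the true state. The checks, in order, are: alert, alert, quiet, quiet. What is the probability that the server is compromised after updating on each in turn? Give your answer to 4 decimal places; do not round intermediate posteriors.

Each posterior becomes the prior for the next update.
After 'alert': P(compromised) = 0.9·0.9000 / (0.9·0.9000 + 0.8·0.1000) ≈ 0.9101
After 'alert': P(compromised) = 0.9·0.9101 / (0.9·0.9101 + 0.8·0.0899) ≈ 0.9193
After 'quiet': P(compromised) = 0.1·0.9193 / (0.1·0.9193 + 0.2·0.0807) ≈ 0.8506
After 'quiet': P(compromised) = 0.1·0.8506 / (0.1·0.8506 + 0.2·0.1494) ≈ 0.7401

0.7401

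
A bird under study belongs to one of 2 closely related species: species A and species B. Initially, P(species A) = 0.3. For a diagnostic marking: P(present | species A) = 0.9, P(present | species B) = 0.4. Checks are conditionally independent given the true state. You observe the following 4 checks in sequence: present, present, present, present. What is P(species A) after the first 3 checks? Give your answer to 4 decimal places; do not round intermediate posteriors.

0.8300

After 'present': P(species A) = 0.9·0.3000 / (0.9·0.3000 + 0.4·0.7000) ≈ 0.4909
After 'present': P(species A) = 0.9·0.4909 / (0.9·0.4909 + 0.4·0.5091) ≈ 0.6845
After 'present': P(species A) = 0.9·0.6845 / (0.9·0.6845 + 0.4·0.3155) ≈ 0.8300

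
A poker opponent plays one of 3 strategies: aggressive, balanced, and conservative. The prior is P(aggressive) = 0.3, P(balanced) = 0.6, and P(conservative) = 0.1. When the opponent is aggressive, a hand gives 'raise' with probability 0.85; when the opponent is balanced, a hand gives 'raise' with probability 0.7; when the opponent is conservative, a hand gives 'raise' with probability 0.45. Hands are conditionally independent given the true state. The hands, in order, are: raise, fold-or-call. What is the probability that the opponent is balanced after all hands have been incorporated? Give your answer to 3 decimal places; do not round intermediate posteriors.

After 'raise': normaliser = 0.85·0.3000 + 0.7·0.6000 + 0.45·0.1000; P(aggressive) ≈ 0.3542, P(balanced) ≈ 0.5833, P(conservative) ≈ 0.0625
After 'fold-or-call': normaliser = 0.15·0.3542 + 0.3·0.5833 + 0.55·0.0625; P(aggressive) ≈ 0.2024, P(balanced) ≈ 0.6667, P(conservative) ≈ 0.1310

0.667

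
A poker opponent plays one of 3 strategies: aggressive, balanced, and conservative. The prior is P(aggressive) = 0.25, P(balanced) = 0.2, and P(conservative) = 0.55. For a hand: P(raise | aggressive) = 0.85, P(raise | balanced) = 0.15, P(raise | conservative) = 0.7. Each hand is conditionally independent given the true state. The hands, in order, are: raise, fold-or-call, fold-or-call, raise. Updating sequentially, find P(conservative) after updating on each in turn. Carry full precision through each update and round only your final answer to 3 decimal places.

After 'raise': normaliser = 0.85·0.2500 + 0.15·0.2000 + 0.7·0.5500; P(aggressive) ≈ 0.3386, P(balanced) ≈ 0.0478, P(conservative) ≈ 0.6135
After 'fold-or-call': normaliser = 0.15·0.3386 + 0.85·0.0478 + 0.3·0.6135; P(aggressive) ≈ 0.1844, P(balanced) ≈ 0.1475, P(conservative) ≈ 0.6681
After 'fold-or-call': normaliser = 0.15·0.1844 + 0.85·0.1475 + 0.3·0.6681; P(aggressive) ≈ 0.0782, P(balanced) ≈ 0.3547, P(conservative) ≈ 0.5670
After 'raise': normaliser = 0.85·0.0782 + 0.15·0.3547 + 0.7·0.5670; P(aggressive) ≈ 0.1287, P(balanced) ≈ 0.1030, P(conservative) ≈ 0.7683

0.768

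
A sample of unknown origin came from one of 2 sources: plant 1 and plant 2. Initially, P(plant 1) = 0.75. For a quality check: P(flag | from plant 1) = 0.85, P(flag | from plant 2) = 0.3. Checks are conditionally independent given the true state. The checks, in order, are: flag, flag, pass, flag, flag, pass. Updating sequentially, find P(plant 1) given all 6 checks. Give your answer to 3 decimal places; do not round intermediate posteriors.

After 'flag': P(plant 1) = 0.85·0.7500 / (0.85·0.7500 + 0.3·0.2500) ≈ 0.8947
After 'flag': P(plant 1) = 0.85·0.8947 / (0.85·0.8947 + 0.3·0.1053) ≈ 0.9601
After 'pass': P(plant 1) = 0.15·0.9601 / (0.15·0.9601 + 0.7·0.0399) ≈ 0.8377
After 'flag': P(plant 1) = 0.85·0.8377 / (0.85·0.8377 + 0.3·0.1623) ≈ 0.9360
After 'flag': P(plant 1) = 0.85·0.9360 / (0.85·0.9360 + 0.3·0.0640) ≈ 0.9764
After 'pass': P(plant 1) = 0.15·0.9764 / (0.15·0.9764 + 0.7·0.0236) ≈ 0.8988

0.899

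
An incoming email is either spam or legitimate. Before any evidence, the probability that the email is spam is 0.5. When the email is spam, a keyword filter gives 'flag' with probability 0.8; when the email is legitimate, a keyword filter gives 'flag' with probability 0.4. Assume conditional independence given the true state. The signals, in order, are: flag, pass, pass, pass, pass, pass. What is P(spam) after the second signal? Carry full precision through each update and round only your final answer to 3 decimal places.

After 'flag': P(spam) = 0.8·0.5000 / (0.8·0.5000 + 0.4·0.5000) ≈ 0.6667
After 'pass': P(spam) = 0.2·0.6667 / (0.2·0.6667 + 0.6·0.3333) ≈ 0.4000

0.400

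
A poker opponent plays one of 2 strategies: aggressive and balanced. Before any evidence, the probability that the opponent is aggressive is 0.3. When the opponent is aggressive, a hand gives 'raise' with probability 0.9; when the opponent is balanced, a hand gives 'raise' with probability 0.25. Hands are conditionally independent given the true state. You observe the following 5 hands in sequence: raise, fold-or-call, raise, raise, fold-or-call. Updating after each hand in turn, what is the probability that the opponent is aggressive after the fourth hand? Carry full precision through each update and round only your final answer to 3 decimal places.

Each posterior becomes the prior for the next update.
After 'raise': P(aggressive) = 0.9·0.3000 / (0.9·0.3000 + 0.25·0.7000) ≈ 0.6067
After 'fold-or-call': P(aggressive) = 0.1·0.6067 / (0.1·0.6067 + 0.75·0.3933) ≈ 0.1706
After 'raise': P(aggressive) = 0.9·0.1706 / (0.9·0.1706 + 0.25·0.8294) ≈ 0.4255
After 'raise': P(aggressive) = 0.9·0.4255 / (0.9·0.4255 + 0.25·0.5745) ≈ 0.7272

0.727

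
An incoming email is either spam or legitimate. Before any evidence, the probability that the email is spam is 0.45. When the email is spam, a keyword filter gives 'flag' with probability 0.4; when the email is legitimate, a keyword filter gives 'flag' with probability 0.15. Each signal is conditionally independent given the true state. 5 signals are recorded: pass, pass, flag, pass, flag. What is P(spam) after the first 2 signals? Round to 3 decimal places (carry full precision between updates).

Each posterior becomes the prior for the next update.
After 'pass': P(spam) = 0.6·0.4500 / (0.6·0.4500 + 0.85·0.5500) ≈ 0.3661
After 'pass': P(spam) = 0.6·0.3661 / (0.6·0.3661 + 0.85·0.6339) ≈ 0.2896

0.290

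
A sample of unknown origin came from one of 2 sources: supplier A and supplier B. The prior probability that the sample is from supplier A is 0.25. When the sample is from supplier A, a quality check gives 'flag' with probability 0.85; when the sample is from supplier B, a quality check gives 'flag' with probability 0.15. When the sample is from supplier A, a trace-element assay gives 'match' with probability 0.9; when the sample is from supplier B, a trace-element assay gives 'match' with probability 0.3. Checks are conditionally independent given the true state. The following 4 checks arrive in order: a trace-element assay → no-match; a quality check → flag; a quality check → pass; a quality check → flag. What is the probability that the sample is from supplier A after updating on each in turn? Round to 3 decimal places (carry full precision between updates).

0.213

Apply Bayes' rule sequentially, carrying P(supplier A) forward.
After a trace-element assay='no-match': P(supplier A) = 0.1·0.2500 / (0.1·0.2500 + 0.7·0.7500) ≈ 0.0455
After a quality check='flag': P(supplier A) = 0.85·0.0455 / (0.85·0.0455 + 0.15·0.9545) ≈ 0.2125
After a quality check='pass': P(supplier A) = 0.15·0.2125 / (0.15·0.2125 + 0.85·0.7875) ≈ 0.0455
After a quality check='flag': P(supplier A) = 0.85·0.0455 / (0.85·0.0455 + 0.15·0.9545) ≈ 0.2125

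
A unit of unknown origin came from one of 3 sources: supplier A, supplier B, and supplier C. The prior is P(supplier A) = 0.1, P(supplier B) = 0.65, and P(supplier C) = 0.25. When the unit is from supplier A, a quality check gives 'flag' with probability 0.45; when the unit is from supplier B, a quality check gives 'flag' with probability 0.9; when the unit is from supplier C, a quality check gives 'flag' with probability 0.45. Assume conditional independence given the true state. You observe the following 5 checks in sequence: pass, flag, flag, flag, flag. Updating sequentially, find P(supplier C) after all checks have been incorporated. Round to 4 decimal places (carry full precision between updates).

After 'pass': normaliser = 0.55·0.1000 + 0.1·0.6500 + 0.55·0.2500; P(supplier A) ≈ 0.2136, P(supplier B) ≈ 0.2524, P(supplier C) ≈ 0.5340
After 'flag': normaliser = 0.45·0.2136 + 0.9·0.2524 + 0.45·0.5340; P(supplier A) ≈ 0.1705, P(supplier B) ≈ 0.4031, P(supplier C) ≈ 0.4264
After 'flag': normaliser = 0.45·0.1705 + 0.9·0.4031 + 0.45·0.4264; P(supplier A) ≈ 0.1215, P(supplier B) ≈ 0.5746, P(supplier C) ≈ 0.3039
After 'flag': normaliser = 0.45·0.1215 + 0.9·0.5746 + 0.45·0.3039; P(supplier A) ≈ 0.0772, P(supplier B) ≈ 0.7298, P(supplier C) ≈ 0.1930
After 'flag': normaliser = 0.45·0.0772 + 0.9·0.7298 + 0.45·0.1930; P(supplier A) ≈ 0.0446, P(supplier B) ≈ 0.8438, P(supplier C) ≈ 0.1116

0.1116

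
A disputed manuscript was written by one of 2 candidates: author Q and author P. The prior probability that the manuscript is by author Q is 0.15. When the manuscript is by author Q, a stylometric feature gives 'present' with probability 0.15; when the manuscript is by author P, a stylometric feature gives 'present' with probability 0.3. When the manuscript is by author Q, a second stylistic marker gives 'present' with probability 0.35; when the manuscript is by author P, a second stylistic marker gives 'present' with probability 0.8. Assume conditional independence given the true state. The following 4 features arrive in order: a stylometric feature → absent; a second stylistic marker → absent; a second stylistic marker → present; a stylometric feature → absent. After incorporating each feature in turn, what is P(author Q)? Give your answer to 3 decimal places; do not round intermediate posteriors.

After a stylometric feature='absent': P(author Q) = 0.85·0.1500 / (0.85·0.1500 + 0.7·0.8500) ≈ 0.1765
After a second stylistic marker='absent': P(author Q) = 0.65·0.1765 / (0.65·0.1765 + 0.2·0.8235) ≈ 0.4105
After a second stylistic marker='present': P(author Q) = 0.35·0.4105 / (0.35·0.4105 + 0.8·0.5895) ≈ 0.2335
After a stylometric feature='absent': P(author Q) = 0.85·0.2335 / (0.85·0.2335 + 0.7·0.7665) ≈ 0.2701

0.270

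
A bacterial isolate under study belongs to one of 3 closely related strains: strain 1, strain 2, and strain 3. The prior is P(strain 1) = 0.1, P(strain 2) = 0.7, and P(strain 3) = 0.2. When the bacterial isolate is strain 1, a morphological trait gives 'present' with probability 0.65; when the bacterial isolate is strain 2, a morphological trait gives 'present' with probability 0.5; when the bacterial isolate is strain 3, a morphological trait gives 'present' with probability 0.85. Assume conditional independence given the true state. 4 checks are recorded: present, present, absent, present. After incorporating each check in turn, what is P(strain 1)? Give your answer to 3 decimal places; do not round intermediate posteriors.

After 'present': normaliser = 0.65·0.1000 + 0.5·0.7000 + 0.85·0.2000; P(strain 1) ≈ 0.1111, P(strain 2) ≈ 0.5983, P(strain 3) ≈ 0.2906
After 'present': normaliser = 0.65·0.1111 + 0.5·0.5983 + 0.85·0.2906; P(strain 1) ≈ 0.1168, P(strain 2) ≈ 0.4838, P(strain 3) ≈ 0.3994
After 'absent': normaliser = 0.35·0.1168 + 0.5·0.4838 + 0.15·0.3994; P(strain 1) ≈ 0.1193, P(strain 2) ≈ 0.7059, P(strain 3) ≈ 0.1749
After 'present': normaliser = 0.65·0.1193 + 0.5·0.7059 + 0.85·0.1749; P(strain 1) ≈ 0.1339, P(strain 2) ≈ 0.6095, P(strain 3) ≈ 0.2566

0.134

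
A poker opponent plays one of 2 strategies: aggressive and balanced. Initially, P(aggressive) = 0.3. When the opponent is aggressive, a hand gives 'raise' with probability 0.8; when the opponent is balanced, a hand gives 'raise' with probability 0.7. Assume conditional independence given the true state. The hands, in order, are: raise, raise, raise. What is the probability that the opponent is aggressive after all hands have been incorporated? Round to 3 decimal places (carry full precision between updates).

0.390

After 'raise': P(aggressive) = 0.8·0.3000 / (0.8·0.3000 + 0.7·0.7000) ≈ 0.3288
After 'raise': P(aggressive) = 0.8·0.3288 / (0.8·0.3288 + 0.7·0.6712) ≈ 0.3589
After 'raise': P(aggressive) = 0.8·0.3589 / (0.8·0.3589 + 0.7·0.6411) ≈ 0.3901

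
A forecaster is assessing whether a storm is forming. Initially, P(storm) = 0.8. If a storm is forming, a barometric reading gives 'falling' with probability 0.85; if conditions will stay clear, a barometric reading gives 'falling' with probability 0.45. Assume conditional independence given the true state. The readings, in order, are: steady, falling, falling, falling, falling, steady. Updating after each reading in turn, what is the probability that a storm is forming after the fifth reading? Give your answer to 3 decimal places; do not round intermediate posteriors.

0.933

After 'steady': P(storm) = 0.15·0.8000 / (0.15·0.8000 + 0.55·0.2000) ≈ 0.5217
After 'falling': P(storm) = 0.85·0.5217 / (0.85·0.5217 + 0.45·0.4783) ≈ 0.6733
After 'falling': P(storm) = 0.85·0.6733 / (0.85·0.6733 + 0.45·0.3267) ≈ 0.7956
After 'falling': P(storm) = 0.85·0.7956 / (0.85·0.7956 + 0.45·0.2044) ≈ 0.8803
After 'falling': P(storm) = 0.85·0.8803 / (0.85·0.8803 + 0.45·0.1197) ≈ 0.9328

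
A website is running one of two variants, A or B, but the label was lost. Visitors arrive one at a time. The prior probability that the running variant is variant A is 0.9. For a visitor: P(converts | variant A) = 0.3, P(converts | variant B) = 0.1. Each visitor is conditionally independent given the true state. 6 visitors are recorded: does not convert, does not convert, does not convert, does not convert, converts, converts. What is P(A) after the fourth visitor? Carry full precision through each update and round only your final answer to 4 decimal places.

0.7671

After 'does not convert': P(A) = 0.7·0.9000 / (0.7·0.9000 + 0.9·0.1000) ≈ 0.8750
After 'does not convert': P(A) = 0.7·0.8750 / (0.7·0.8750 + 0.9·0.1250) ≈ 0.8448
After 'does not convert': P(A) = 0.7·0.8448 / (0.7·0.8448 + 0.9·0.1552) ≈ 0.8090
After 'does not convert': P(A) = 0.7·0.8090 / (0.7·0.8090 + 0.9·0.1910) ≈ 0.7671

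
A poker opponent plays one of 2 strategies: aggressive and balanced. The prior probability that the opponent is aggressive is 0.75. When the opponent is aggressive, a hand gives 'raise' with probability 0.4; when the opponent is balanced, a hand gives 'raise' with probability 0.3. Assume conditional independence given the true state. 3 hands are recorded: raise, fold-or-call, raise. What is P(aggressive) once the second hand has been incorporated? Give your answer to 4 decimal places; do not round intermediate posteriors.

After 'raise': P(aggressive) = 0.4·0.7500 / (0.4·0.7500 + 0.3·0.2500) ≈ 0.8000
After 'fold-or-call': P(aggressive) = 0.6·0.8000 / (0.6·0.8000 + 0.7·0.2000) ≈ 0.7742

0.7742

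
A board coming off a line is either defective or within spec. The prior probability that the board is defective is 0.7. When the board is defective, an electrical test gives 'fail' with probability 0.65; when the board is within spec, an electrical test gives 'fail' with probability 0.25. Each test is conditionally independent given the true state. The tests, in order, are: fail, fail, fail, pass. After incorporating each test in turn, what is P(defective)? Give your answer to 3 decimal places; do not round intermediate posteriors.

0.950

After 'fail': P(defective) = 0.65·0.7000 / (0.65·0.7000 + 0.25·0.3000) ≈ 0.8585
After 'fail': P(defective) = 0.65·0.8585 / (0.65·0.8585 + 0.25·0.1415) ≈ 0.9404
After 'fail': P(defective) = 0.65·0.9404 / (0.65·0.9404 + 0.25·0.0596) ≈ 0.9762
After 'pass': P(defective) = 0.35·0.9762 / (0.35·0.9762 + 0.75·0.0238) ≈ 0.9503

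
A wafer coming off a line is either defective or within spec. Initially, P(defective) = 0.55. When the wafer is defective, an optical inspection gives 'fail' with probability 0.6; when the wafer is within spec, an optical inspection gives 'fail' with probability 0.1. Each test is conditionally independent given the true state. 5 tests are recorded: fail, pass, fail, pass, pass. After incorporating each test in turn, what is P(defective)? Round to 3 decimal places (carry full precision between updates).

0.794

Each posterior becomes the prior for the next update.
After 'fail': P(defective) = 0.6·0.5500 / (0.6·0.5500 + 0.1·0.4500) ≈ 0.8800
After 'pass': P(defective) = 0.4·0.8800 / (0.4·0.8800 + 0.9·0.1200) ≈ 0.7652
After 'fail': P(defective) = 0.6·0.7652 / (0.6·0.7652 + 0.1·0.2348) ≈ 0.9514
After 'pass': P(defective) = 0.4·0.9514 / (0.4·0.9514 + 0.9·0.0486) ≈ 0.8968
After 'pass': P(defective) = 0.4·0.8968 / (0.4·0.8968 + 0.9·0.1032) ≈ 0.7944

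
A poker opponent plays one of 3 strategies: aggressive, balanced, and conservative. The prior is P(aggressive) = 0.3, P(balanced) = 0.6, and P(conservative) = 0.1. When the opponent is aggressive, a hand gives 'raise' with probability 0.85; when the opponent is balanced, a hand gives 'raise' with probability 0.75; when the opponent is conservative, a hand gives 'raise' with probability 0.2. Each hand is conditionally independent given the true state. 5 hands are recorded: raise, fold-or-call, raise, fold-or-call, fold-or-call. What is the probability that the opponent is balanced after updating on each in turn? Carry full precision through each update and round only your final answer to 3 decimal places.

Apply Bayes' rule sequentially, carrying P(balanced) forward.
After 'raise': normaliser = 0.85·0.3000 + 0.75·0.6000 + 0.2·0.1000; P(aggressive) ≈ 0.3517, P(balanced) ≈ 0.6207, P(conservative) ≈ 0.0276
After 'fold-or-call': normaliser = 0.15·0.3517 + 0.25·0.6207 + 0.8·0.0276; P(aggressive) ≈ 0.2294, P(balanced) ≈ 0.6747, P(conservative) ≈ 0.0960
After 'raise': normaliser = 0.85·0.2294 + 0.75·0.6747 + 0.2·0.0960; P(aggressive) ≈ 0.2707, P(balanced) ≈ 0.7026, P(conservative) ≈ 0.0266
After 'fold-or-call': normaliser = 0.15·0.2707 + 0.25·0.7026 + 0.8·0.0266; P(aggressive) ≈ 0.1709, P(balanced) ≈ 0.7393, P(conservative) ≈ 0.0897
After 'fold-or-call': normaliser = 0.15·0.1709 + 0.25·0.7393 + 0.8·0.0897; P(aggressive) ≈ 0.0908, P(balanced) ≈ 0.6548, P(conservative) ≈ 0.2543

0.655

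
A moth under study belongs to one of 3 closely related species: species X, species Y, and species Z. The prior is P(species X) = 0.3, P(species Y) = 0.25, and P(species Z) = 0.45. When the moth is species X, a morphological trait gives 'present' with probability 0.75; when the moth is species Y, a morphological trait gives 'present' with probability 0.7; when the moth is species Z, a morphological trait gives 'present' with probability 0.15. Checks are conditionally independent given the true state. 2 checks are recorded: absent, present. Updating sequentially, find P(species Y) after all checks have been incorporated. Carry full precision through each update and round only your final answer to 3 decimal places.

After 'absent': normaliser = 0.25·0.3000 + 0.3·0.2500 + 0.85·0.4500; P(species X) ≈ 0.1408, P(species Y) ≈ 0.1408, P(species Z) ≈ 0.7183
After 'present': normaliser = 0.75·0.1408 + 0.7·0.1408 + 0.15·0.7183; P(species X) ≈ 0.3386, P(species Y) ≈ 0.3160, P(species Z) ≈ 0.3454

0.316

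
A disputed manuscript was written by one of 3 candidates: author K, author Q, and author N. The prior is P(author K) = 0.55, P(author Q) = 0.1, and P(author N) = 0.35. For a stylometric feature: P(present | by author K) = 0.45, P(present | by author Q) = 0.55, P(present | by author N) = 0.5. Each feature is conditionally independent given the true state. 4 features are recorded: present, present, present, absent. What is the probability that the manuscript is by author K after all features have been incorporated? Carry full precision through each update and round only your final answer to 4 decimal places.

After 'present': normaliser = 0.45·0.5500 + 0.55·0.1000 + 0.5·0.3500; P(author K) ≈ 0.5183, P(author Q) ≈ 0.1152, P(author N) ≈ 0.3665
After 'present': normaliser = 0.45·0.5183 + 0.55·0.1152 + 0.5·0.3665; P(author K) ≈ 0.4861, P(author Q) ≈ 0.1320, P(author N) ≈ 0.3819
After 'present': normaliser = 0.45·0.4861 + 0.55·0.1320 + 0.5·0.3819; P(author K) ≈ 0.4535, P(author Q) ≈ 0.1506, P(author N) ≈ 0.3959
After 'absent': normaliser = 0.55·0.4535 + 0.45·0.1506 + 0.5·0.3959; P(author K) ≈ 0.4842, P(author Q) ≈ 0.1315, P(author N) ≈ 0.3843

0.4842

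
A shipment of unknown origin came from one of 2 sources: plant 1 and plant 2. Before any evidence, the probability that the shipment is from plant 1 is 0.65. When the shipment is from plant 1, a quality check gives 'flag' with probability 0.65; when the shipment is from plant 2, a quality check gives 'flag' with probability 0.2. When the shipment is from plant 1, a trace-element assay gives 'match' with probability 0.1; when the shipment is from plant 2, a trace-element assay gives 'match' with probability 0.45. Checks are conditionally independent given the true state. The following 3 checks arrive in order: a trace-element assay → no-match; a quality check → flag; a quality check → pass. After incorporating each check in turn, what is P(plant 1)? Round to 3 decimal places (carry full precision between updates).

After a trace-element assay='no-match': P(plant 1) = 0.9·0.6500 / (0.9·0.6500 + 0.55·0.3500) ≈ 0.7524
After a quality check='flag': P(plant 1) = 0.65·0.7524 / (0.65·0.7524 + 0.2·0.2476) ≈ 0.9081
After a quality check='pass': P(plant 1) = 0.35·0.9081 / (0.35·0.9081 + 0.8·0.0919) ≈ 0.8121

0.812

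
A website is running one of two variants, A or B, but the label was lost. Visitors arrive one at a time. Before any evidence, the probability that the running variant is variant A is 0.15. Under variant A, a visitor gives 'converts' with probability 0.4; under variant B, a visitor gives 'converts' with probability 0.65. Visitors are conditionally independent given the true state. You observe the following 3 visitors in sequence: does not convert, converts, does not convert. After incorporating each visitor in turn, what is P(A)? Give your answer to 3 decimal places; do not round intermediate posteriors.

After 'does not convert': P(A) = 0.6·0.1500 / (0.6·0.1500 + 0.35·0.8500) ≈ 0.2323
After 'converts': P(A) = 0.4·0.2323 / (0.4·0.2323 + 0.65·0.7677) ≈ 0.1569
After 'does not convert': P(A) = 0.6·0.1569 / (0.6·0.1569 + 0.35·0.8431) ≈ 0.2419

0.242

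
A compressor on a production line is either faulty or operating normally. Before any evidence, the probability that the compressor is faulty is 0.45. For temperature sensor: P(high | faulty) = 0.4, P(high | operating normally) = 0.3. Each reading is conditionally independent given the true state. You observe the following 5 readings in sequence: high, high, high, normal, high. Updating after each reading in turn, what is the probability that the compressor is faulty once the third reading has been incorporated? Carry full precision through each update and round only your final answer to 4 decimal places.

0.6598

After 'high': P(faulty) = 0.4·0.4500 / (0.4·0.4500 + 0.3·0.5500) ≈ 0.5217
After 'high': P(faulty) = 0.4·0.5217 / (0.4·0.5217 + 0.3·0.4783) ≈ 0.5926
After 'high': P(faulty) = 0.4·0.5926 / (0.4·0.5926 + 0.3·0.4074) ≈ 0.6598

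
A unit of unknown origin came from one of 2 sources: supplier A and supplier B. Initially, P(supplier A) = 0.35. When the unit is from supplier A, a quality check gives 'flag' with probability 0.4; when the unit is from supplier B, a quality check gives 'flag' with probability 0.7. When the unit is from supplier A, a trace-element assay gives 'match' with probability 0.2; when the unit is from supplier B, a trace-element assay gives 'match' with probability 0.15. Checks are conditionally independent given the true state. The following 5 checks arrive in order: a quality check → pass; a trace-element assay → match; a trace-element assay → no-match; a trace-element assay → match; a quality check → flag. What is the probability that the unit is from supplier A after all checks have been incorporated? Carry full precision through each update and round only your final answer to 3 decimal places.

After a quality check='pass': P(supplier A) = 0.6·0.3500 / (0.6·0.3500 + 0.3·0.6500) ≈ 0.5185
After a trace-element assay='match': P(supplier A) = 0.2·0.5185 / (0.2·0.5185 + 0.15·0.4815) ≈ 0.5895
After a trace-element assay='no-match': P(supplier A) = 0.8·0.5895 / (0.8·0.5895 + 0.85·0.4105) ≈ 0.5747
After a trace-element assay='match': P(supplier A) = 0.2·0.5747 / (0.2·0.5747 + 0.15·0.4253) ≈ 0.6431
After a quality check='flag': P(supplier A) = 0.4·0.6431 / (0.4·0.6431 + 0.7·0.3569) ≈ 0.5073

0.507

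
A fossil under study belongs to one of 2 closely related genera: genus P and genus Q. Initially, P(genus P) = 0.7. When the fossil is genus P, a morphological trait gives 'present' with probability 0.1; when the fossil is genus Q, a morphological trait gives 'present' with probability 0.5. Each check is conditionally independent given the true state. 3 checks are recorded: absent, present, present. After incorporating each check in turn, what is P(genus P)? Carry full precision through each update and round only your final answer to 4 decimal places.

0.1438

After 'absent': P(genus P) = 0.9·0.7000 / (0.9·0.7000 + 0.5·0.3000) ≈ 0.8077
After 'present': P(genus P) = 0.1·0.8077 / (0.1·0.8077 + 0.5·0.1923) ≈ 0.4565
After 'present': P(genus P) = 0.1·0.4565 / (0.1·0.4565 + 0.5·0.5435) ≈ 0.1438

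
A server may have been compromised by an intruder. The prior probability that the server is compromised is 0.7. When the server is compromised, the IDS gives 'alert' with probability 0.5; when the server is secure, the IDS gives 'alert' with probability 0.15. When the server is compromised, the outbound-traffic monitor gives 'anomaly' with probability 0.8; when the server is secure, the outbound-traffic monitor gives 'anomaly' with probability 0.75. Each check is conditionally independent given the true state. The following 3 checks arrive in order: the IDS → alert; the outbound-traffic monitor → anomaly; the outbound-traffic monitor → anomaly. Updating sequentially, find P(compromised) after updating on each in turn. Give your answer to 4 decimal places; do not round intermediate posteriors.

After the IDS='alert': P(compromised) = 0.5·0.7000 / (0.5·0.7000 + 0.15·0.3000) ≈ 0.8861
After the outbound-traffic monitor='anomaly': P(compromised) = 0.8·0.8861 / (0.8·0.8861 + 0.75·0.1139) ≈ 0.8924
After the outbound-traffic monitor='anomaly': P(compromised) = 0.8·0.8924 / (0.8·0.8924 + 0.75·0.1076) ≈ 0.8985

0.8985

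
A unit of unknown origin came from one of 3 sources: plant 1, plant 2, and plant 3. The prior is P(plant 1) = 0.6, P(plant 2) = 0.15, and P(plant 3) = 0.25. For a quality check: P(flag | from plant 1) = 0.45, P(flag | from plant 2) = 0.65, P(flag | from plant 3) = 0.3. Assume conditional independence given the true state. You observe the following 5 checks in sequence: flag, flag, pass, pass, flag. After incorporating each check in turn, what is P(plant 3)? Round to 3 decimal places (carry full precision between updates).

0.133

After 'flag': normaliser = 0.45·0.6000 + 0.65·0.1500 + 0.3·0.2500; P(plant 1) ≈ 0.6102, P(plant 2) ≈ 0.2203, P(plant 3) ≈ 0.1695
After 'flag': normaliser = 0.45·0.6102 + 0.65·0.2203 + 0.3·0.1695; P(plant 1) ≈ 0.5859, P(plant 2) ≈ 0.3056, P(plant 3) ≈ 0.1085
After 'pass': normaliser = 0.55·0.5859 + 0.35·0.3056 + 0.7·0.1085; P(plant 1) ≈ 0.6379, P(plant 2) ≈ 0.2117, P(plant 3) ≈ 0.1503
After 'pass': normaliser = 0.55·0.6379 + 0.35·0.2117 + 0.7·0.1503; P(plant 1) ≈ 0.6617, P(plant 2) ≈ 0.1398, P(plant 3) ≈ 0.1985
After 'flag': normaliser = 0.45·0.6617 + 0.65·0.1398 + 0.3·0.1985; P(plant 1) ≈ 0.6644, P(plant 2) ≈ 0.2027, P(plant 3) ≈ 0.1329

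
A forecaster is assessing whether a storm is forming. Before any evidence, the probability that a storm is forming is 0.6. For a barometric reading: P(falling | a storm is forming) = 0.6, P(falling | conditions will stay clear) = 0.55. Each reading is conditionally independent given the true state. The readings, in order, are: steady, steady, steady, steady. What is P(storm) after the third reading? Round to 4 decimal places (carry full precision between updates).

0.5130

After 'steady': P(storm) = 0.4·0.6000 / (0.4·0.6000 + 0.45·0.4000) ≈ 0.5714
After 'steady': P(storm) = 0.4·0.5714 / (0.4·0.5714 + 0.45·0.4286) ≈ 0.5424
After 'steady': P(storm) = 0.4·0.5424 / (0.4·0.5424 + 0.45·0.4576) ≈ 0.5130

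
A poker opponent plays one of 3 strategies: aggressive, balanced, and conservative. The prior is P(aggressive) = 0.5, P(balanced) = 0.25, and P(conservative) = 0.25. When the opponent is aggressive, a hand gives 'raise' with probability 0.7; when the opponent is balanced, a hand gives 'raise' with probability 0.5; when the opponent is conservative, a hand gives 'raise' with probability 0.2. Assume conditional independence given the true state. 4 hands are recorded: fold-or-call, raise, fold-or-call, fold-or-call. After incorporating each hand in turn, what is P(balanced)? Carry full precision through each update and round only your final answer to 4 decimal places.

0.3083

After 'fold-or-call': normaliser = 0.3·0.5000 + 0.5·0.2500 + 0.8·0.2500; P(aggressive) ≈ 0.3158, P(balanced) ≈ 0.2632, P(conservative) ≈ 0.4211
After 'raise': normaliser = 0.7·0.3158 + 0.5·0.2632 + 0.2·0.4211; P(aggressive) ≈ 0.5060, P(balanced) ≈ 0.3012, P(conservative) ≈ 0.1928
After 'fold-or-call': normaliser = 0.3·0.5060 + 0.5·0.3012 + 0.8·0.1928; P(aggressive) ≈ 0.3325, P(balanced) ≈ 0.3298, P(conservative) ≈ 0.3377
After 'fold-or-call': normaliser = 0.3·0.3325 + 0.5·0.3298 + 0.8·0.3377; P(aggressive) ≈ 0.1865, P(balanced) ≈ 0.3083, P(conservative) ≈ 0.5052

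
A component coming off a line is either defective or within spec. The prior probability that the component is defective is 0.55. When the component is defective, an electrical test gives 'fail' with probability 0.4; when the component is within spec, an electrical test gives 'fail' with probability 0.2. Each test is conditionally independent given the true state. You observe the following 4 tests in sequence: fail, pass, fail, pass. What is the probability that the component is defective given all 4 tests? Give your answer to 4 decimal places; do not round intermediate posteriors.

0.7333

After 'fail': P(defective) = 0.4·0.5500 / (0.4·0.5500 + 0.2·0.4500) ≈ 0.7097
After 'pass': P(defective) = 0.6·0.7097 / (0.6·0.7097 + 0.8·0.2903) ≈ 0.6471
After 'fail': P(defective) = 0.4·0.6471 / (0.4·0.6471 + 0.2·0.3529) ≈ 0.7857
After 'pass': P(defective) = 0.6·0.7857 / (0.6·0.7857 + 0.8·0.2143) ≈ 0.7333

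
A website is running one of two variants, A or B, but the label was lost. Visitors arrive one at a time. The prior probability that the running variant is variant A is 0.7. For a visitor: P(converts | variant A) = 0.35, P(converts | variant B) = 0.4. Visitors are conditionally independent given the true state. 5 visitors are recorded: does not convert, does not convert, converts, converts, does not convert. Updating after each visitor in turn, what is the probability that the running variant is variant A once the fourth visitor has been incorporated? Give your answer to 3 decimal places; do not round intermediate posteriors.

0.677

After 'does not convert': P(A) = 0.65·0.7000 / (0.65·0.7000 + 0.6·0.3000) ≈ 0.7165
After 'does not convert': P(A) = 0.65·0.7165 / (0.65·0.7165 + 0.6·0.2835) ≈ 0.7325
After 'converts': P(A) = 0.35·0.7325 / (0.35·0.7325 + 0.4·0.2675) ≈ 0.7055
After 'converts': P(A) = 0.35·0.7055 / (0.35·0.7055 + 0.4·0.2945) ≈ 0.6771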